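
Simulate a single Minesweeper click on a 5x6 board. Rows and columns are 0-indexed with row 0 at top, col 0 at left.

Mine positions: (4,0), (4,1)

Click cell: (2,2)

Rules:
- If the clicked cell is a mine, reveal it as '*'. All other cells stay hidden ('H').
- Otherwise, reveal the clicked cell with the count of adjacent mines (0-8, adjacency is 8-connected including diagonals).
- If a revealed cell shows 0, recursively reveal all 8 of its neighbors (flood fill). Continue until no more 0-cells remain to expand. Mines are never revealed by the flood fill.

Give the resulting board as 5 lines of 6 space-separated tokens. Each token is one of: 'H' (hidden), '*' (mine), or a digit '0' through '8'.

0 0 0 0 0 0
0 0 0 0 0 0
0 0 0 0 0 0
2 2 1 0 0 0
H H 1 0 0 0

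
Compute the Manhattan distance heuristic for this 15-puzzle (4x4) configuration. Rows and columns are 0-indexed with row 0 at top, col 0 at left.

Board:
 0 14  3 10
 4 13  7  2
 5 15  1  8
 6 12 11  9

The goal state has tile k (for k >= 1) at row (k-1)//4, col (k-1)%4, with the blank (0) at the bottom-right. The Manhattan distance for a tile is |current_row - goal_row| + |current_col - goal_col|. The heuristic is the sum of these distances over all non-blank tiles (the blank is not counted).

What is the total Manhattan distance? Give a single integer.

Answer: 36

Derivation:
Tile 14: (0,1)->(3,1) = 3
Tile 3: (0,2)->(0,2) = 0
Tile 10: (0,3)->(2,1) = 4
Tile 4: (1,0)->(0,3) = 4
Tile 13: (1,1)->(3,0) = 3
Tile 7: (1,2)->(1,2) = 0
Tile 2: (1,3)->(0,1) = 3
Tile 5: (2,0)->(1,0) = 1
Tile 15: (2,1)->(3,2) = 2
Tile 1: (2,2)->(0,0) = 4
Tile 8: (2,3)->(1,3) = 1
Tile 6: (3,0)->(1,1) = 3
Tile 12: (3,1)->(2,3) = 3
Tile 11: (3,2)->(2,2) = 1
Tile 9: (3,3)->(2,0) = 4
Sum: 3 + 0 + 4 + 4 + 3 + 0 + 3 + 1 + 2 + 4 + 1 + 3 + 3 + 1 + 4 = 36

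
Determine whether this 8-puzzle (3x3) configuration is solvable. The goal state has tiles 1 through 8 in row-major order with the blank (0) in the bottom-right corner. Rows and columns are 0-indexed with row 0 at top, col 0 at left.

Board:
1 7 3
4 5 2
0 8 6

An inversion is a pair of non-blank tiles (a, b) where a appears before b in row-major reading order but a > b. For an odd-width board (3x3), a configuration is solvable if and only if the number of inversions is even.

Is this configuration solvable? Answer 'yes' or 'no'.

Answer: no

Derivation:
Inversions (pairs i<j in row-major order where tile[i] > tile[j] > 0): 9
9 is odd, so the puzzle is not solvable.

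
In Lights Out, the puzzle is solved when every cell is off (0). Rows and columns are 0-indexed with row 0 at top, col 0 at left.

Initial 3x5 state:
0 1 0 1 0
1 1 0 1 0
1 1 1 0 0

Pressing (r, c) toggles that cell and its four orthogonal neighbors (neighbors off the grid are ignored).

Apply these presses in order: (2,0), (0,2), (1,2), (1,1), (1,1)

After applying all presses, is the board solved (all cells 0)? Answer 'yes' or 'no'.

Answer: yes

Derivation:
After press 1 at (2,0):
0 1 0 1 0
0 1 0 1 0
0 0 1 0 0

After press 2 at (0,2):
0 0 1 0 0
0 1 1 1 0
0 0 1 0 0

After press 3 at (1,2):
0 0 0 0 0
0 0 0 0 0
0 0 0 0 0

After press 4 at (1,1):
0 1 0 0 0
1 1 1 0 0
0 1 0 0 0

After press 5 at (1,1):
0 0 0 0 0
0 0 0 0 0
0 0 0 0 0

Lights still on: 0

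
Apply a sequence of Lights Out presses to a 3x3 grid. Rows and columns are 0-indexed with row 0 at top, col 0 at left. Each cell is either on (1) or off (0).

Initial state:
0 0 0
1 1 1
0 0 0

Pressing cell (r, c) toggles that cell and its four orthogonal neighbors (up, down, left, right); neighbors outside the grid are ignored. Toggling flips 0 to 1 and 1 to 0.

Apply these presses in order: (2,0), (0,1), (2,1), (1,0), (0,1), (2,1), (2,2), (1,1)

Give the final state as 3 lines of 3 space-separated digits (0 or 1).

Answer: 1 1 0
0 1 1
0 1 1

Derivation:
After press 1 at (2,0):
0 0 0
0 1 1
1 1 0

After press 2 at (0,1):
1 1 1
0 0 1
1 1 0

After press 3 at (2,1):
1 1 1
0 1 1
0 0 1

After press 4 at (1,0):
0 1 1
1 0 1
1 0 1

After press 5 at (0,1):
1 0 0
1 1 1
1 0 1

After press 6 at (2,1):
1 0 0
1 0 1
0 1 0

After press 7 at (2,2):
1 0 0
1 0 0
0 0 1

After press 8 at (1,1):
1 1 0
0 1 1
0 1 1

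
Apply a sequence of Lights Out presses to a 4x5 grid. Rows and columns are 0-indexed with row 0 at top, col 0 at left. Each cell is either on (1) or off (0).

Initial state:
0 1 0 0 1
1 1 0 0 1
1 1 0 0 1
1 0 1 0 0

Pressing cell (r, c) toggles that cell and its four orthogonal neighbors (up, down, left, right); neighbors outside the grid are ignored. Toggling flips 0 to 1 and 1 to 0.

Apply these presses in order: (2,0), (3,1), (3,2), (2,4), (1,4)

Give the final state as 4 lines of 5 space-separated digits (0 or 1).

Answer: 0 1 0 0 0
0 1 0 1 1
0 1 1 1 1
1 0 1 1 1

Derivation:
After press 1 at (2,0):
0 1 0 0 1
0 1 0 0 1
0 0 0 0 1
0 0 1 0 0

After press 2 at (3,1):
0 1 0 0 1
0 1 0 0 1
0 1 0 0 1
1 1 0 0 0

After press 3 at (3,2):
0 1 0 0 1
0 1 0 0 1
0 1 1 0 1
1 0 1 1 0

After press 4 at (2,4):
0 1 0 0 1
0 1 0 0 0
0 1 1 1 0
1 0 1 1 1

After press 5 at (1,4):
0 1 0 0 0
0 1 0 1 1
0 1 1 1 1
1 0 1 1 1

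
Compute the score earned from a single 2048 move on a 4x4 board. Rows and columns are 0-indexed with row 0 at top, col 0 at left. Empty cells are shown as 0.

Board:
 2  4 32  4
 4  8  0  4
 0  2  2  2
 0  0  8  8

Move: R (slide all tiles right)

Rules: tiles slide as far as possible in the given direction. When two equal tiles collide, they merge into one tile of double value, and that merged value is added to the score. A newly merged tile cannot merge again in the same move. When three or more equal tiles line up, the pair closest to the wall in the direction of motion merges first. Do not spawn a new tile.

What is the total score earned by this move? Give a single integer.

Slide right:
row 0: [2, 4, 32, 4] -> [2, 4, 32, 4]  score +0 (running 0)
row 1: [4, 8, 0, 4] -> [0, 4, 8, 4]  score +0 (running 0)
row 2: [0, 2, 2, 2] -> [0, 0, 2, 4]  score +4 (running 4)
row 3: [0, 0, 8, 8] -> [0, 0, 0, 16]  score +16 (running 20)
Board after move:
 2  4 32  4
 0  4  8  4
 0  0  2  4
 0  0  0 16

Answer: 20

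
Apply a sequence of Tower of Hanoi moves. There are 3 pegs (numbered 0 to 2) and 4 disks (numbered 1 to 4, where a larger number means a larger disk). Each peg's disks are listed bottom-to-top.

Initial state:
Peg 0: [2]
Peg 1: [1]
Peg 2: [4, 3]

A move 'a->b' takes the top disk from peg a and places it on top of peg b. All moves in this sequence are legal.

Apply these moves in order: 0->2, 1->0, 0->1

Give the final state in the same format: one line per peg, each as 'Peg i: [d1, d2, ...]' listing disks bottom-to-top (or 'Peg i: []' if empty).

After move 1 (0->2):
Peg 0: []
Peg 1: [1]
Peg 2: [4, 3, 2]

After move 2 (1->0):
Peg 0: [1]
Peg 1: []
Peg 2: [4, 3, 2]

After move 3 (0->1):
Peg 0: []
Peg 1: [1]
Peg 2: [4, 3, 2]

Answer: Peg 0: []
Peg 1: [1]
Peg 2: [4, 3, 2]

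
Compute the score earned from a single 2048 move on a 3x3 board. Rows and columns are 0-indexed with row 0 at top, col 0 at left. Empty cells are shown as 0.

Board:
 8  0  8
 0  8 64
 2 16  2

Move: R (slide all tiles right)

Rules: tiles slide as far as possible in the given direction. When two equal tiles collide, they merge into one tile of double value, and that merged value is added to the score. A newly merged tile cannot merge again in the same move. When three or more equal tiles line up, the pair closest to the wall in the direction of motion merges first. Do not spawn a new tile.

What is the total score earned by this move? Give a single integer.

Answer: 16

Derivation:
Slide right:
row 0: [8, 0, 8] -> [0, 0, 16]  score +16 (running 16)
row 1: [0, 8, 64] -> [0, 8, 64]  score +0 (running 16)
row 2: [2, 16, 2] -> [2, 16, 2]  score +0 (running 16)
Board after move:
 0  0 16
 0  8 64
 2 16  2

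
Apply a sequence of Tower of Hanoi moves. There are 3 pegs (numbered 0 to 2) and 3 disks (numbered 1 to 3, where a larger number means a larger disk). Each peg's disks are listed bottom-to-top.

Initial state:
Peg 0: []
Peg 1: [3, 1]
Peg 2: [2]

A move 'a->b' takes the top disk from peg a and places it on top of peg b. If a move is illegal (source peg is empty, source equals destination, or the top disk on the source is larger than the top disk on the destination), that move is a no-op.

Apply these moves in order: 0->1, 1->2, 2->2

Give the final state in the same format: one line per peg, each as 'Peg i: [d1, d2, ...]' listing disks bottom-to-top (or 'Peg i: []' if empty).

Answer: Peg 0: []
Peg 1: [3]
Peg 2: [2, 1]

Derivation:
After move 1 (0->1):
Peg 0: []
Peg 1: [3, 1]
Peg 2: [2]

After move 2 (1->2):
Peg 0: []
Peg 1: [3]
Peg 2: [2, 1]

After move 3 (2->2):
Peg 0: []
Peg 1: [3]
Peg 2: [2, 1]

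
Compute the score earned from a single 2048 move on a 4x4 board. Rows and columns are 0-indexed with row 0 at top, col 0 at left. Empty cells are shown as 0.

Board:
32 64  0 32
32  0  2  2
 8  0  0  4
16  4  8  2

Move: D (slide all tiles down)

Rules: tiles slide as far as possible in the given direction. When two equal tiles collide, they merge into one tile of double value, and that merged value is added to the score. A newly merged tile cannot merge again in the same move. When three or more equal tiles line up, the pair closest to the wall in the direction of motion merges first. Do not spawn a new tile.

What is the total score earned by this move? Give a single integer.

Slide down:
col 0: [32, 32, 8, 16] -> [0, 64, 8, 16]  score +64 (running 64)
col 1: [64, 0, 0, 4] -> [0, 0, 64, 4]  score +0 (running 64)
col 2: [0, 2, 0, 8] -> [0, 0, 2, 8]  score +0 (running 64)
col 3: [32, 2, 4, 2] -> [32, 2, 4, 2]  score +0 (running 64)
Board after move:
 0  0  0 32
64  0  0  2
 8 64  2  4
16  4  8  2

Answer: 64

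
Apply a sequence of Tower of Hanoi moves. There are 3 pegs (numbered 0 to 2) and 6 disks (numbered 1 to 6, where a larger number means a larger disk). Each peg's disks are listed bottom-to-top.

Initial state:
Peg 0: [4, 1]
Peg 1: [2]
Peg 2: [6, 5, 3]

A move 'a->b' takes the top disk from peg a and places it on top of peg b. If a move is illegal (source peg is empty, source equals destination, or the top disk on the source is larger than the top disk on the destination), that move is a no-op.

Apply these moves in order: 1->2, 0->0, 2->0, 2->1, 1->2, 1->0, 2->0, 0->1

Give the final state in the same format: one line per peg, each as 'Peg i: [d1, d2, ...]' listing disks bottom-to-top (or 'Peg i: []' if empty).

After move 1 (1->2):
Peg 0: [4, 1]
Peg 1: []
Peg 2: [6, 5, 3, 2]

After move 2 (0->0):
Peg 0: [4, 1]
Peg 1: []
Peg 2: [6, 5, 3, 2]

After move 3 (2->0):
Peg 0: [4, 1]
Peg 1: []
Peg 2: [6, 5, 3, 2]

After move 4 (2->1):
Peg 0: [4, 1]
Peg 1: [2]
Peg 2: [6, 5, 3]

After move 5 (1->2):
Peg 0: [4, 1]
Peg 1: []
Peg 2: [6, 5, 3, 2]

After move 6 (1->0):
Peg 0: [4, 1]
Peg 1: []
Peg 2: [6, 5, 3, 2]

After move 7 (2->0):
Peg 0: [4, 1]
Peg 1: []
Peg 2: [6, 5, 3, 2]

After move 8 (0->1):
Peg 0: [4]
Peg 1: [1]
Peg 2: [6, 5, 3, 2]

Answer: Peg 0: [4]
Peg 1: [1]
Peg 2: [6, 5, 3, 2]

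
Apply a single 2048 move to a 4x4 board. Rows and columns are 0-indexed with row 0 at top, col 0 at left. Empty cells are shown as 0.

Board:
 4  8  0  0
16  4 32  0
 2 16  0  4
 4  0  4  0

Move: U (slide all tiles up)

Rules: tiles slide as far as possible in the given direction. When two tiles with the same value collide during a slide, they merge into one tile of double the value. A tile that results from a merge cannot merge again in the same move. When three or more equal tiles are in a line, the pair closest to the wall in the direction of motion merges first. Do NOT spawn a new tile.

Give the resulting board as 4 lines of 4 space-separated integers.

Answer:  4  8 32  4
16  4  4  0
 2 16  0  0
 4  0  0  0

Derivation:
Slide up:
col 0: [4, 16, 2, 4] -> [4, 16, 2, 4]
col 1: [8, 4, 16, 0] -> [8, 4, 16, 0]
col 2: [0, 32, 0, 4] -> [32, 4, 0, 0]
col 3: [0, 0, 4, 0] -> [4, 0, 0, 0]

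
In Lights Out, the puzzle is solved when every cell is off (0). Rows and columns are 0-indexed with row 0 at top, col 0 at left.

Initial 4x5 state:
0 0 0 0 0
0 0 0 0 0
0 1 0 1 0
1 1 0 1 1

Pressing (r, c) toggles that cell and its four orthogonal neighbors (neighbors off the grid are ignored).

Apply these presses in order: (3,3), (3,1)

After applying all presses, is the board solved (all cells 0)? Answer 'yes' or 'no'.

Answer: yes

Derivation:
After press 1 at (3,3):
0 0 0 0 0
0 0 0 0 0
0 1 0 0 0
1 1 1 0 0

After press 2 at (3,1):
0 0 0 0 0
0 0 0 0 0
0 0 0 0 0
0 0 0 0 0

Lights still on: 0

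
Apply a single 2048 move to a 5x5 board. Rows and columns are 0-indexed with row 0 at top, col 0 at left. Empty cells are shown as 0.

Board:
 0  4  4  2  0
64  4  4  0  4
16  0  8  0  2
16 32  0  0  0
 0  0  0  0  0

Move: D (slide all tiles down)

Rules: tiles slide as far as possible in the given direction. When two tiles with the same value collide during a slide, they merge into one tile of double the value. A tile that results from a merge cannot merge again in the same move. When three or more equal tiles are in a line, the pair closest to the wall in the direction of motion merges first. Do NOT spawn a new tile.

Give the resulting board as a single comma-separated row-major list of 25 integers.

Answer: 0, 0, 0, 0, 0, 0, 0, 0, 0, 0, 0, 0, 0, 0, 0, 64, 8, 8, 0, 4, 32, 32, 8, 2, 2

Derivation:
Slide down:
col 0: [0, 64, 16, 16, 0] -> [0, 0, 0, 64, 32]
col 1: [4, 4, 0, 32, 0] -> [0, 0, 0, 8, 32]
col 2: [4, 4, 8, 0, 0] -> [0, 0, 0, 8, 8]
col 3: [2, 0, 0, 0, 0] -> [0, 0, 0, 0, 2]
col 4: [0, 4, 2, 0, 0] -> [0, 0, 0, 4, 2]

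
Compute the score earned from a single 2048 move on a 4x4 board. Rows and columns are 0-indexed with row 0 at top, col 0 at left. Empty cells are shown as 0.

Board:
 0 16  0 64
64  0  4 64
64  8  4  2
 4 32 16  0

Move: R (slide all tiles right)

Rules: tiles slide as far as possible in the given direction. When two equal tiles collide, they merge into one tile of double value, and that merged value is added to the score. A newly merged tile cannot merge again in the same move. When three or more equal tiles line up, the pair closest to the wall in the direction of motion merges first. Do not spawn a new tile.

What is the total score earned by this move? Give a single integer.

Slide right:
row 0: [0, 16, 0, 64] -> [0, 0, 16, 64]  score +0 (running 0)
row 1: [64, 0, 4, 64] -> [0, 64, 4, 64]  score +0 (running 0)
row 2: [64, 8, 4, 2] -> [64, 8, 4, 2]  score +0 (running 0)
row 3: [4, 32, 16, 0] -> [0, 4, 32, 16]  score +0 (running 0)
Board after move:
 0  0 16 64
 0 64  4 64
64  8  4  2
 0  4 32 16

Answer: 0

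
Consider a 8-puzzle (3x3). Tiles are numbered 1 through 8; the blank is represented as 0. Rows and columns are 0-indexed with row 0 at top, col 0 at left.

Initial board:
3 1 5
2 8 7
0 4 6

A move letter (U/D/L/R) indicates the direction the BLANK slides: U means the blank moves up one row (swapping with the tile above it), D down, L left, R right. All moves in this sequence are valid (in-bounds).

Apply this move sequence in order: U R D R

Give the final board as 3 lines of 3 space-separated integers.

After move 1 (U):
3 1 5
0 8 7
2 4 6

After move 2 (R):
3 1 5
8 0 7
2 4 6

After move 3 (D):
3 1 5
8 4 7
2 0 6

After move 4 (R):
3 1 5
8 4 7
2 6 0

Answer: 3 1 5
8 4 7
2 6 0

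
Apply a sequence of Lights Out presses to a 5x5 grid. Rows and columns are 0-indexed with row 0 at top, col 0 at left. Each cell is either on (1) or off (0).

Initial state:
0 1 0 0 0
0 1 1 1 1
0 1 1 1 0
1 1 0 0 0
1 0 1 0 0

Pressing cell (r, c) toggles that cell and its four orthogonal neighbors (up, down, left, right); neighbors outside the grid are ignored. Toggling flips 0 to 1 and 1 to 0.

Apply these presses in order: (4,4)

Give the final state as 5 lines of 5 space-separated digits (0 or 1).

Answer: 0 1 0 0 0
0 1 1 1 1
0 1 1 1 0
1 1 0 0 1
1 0 1 1 1

Derivation:
After press 1 at (4,4):
0 1 0 0 0
0 1 1 1 1
0 1 1 1 0
1 1 0 0 1
1 0 1 1 1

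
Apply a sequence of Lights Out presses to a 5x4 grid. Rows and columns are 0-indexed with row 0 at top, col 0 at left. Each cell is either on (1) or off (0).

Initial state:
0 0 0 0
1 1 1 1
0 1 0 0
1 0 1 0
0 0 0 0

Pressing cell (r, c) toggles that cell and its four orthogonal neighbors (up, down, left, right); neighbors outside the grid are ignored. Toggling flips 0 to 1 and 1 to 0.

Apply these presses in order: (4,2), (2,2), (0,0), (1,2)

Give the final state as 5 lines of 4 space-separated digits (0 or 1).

Answer: 1 1 1 0
0 0 1 0
0 0 0 1
1 0 1 0
0 1 1 1

Derivation:
After press 1 at (4,2):
0 0 0 0
1 1 1 1
0 1 0 0
1 0 0 0
0 1 1 1

After press 2 at (2,2):
0 0 0 0
1 1 0 1
0 0 1 1
1 0 1 0
0 1 1 1

After press 3 at (0,0):
1 1 0 0
0 1 0 1
0 0 1 1
1 0 1 0
0 1 1 1

After press 4 at (1,2):
1 1 1 0
0 0 1 0
0 0 0 1
1 0 1 0
0 1 1 1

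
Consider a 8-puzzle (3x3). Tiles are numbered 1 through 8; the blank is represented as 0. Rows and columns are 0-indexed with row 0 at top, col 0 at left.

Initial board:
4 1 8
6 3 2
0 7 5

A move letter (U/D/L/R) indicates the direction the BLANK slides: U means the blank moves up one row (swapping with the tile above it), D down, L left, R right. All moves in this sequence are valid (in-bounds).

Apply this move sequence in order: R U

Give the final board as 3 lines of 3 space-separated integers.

Answer: 4 1 8
6 0 2
7 3 5

Derivation:
After move 1 (R):
4 1 8
6 3 2
7 0 5

After move 2 (U):
4 1 8
6 0 2
7 3 5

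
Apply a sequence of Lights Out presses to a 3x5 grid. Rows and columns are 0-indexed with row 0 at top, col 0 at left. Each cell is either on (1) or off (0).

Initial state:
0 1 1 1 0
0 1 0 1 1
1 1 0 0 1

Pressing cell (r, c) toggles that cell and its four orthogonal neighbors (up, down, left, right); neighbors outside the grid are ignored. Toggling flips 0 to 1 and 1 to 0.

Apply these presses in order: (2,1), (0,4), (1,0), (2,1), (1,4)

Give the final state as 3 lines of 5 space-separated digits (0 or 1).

After press 1 at (2,1):
0 1 1 1 0
0 0 0 1 1
0 0 1 0 1

After press 2 at (0,4):
0 1 1 0 1
0 0 0 1 0
0 0 1 0 1

After press 3 at (1,0):
1 1 1 0 1
1 1 0 1 0
1 0 1 0 1

After press 4 at (2,1):
1 1 1 0 1
1 0 0 1 0
0 1 0 0 1

After press 5 at (1,4):
1 1 1 0 0
1 0 0 0 1
0 1 0 0 0

Answer: 1 1 1 0 0
1 0 0 0 1
0 1 0 0 0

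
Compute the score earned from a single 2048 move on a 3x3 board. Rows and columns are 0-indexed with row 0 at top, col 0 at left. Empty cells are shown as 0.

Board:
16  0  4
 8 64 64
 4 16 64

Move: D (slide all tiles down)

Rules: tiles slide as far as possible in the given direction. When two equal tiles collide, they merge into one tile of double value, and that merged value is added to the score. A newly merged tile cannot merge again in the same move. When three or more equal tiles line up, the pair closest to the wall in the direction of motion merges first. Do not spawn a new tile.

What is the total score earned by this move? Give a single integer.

Slide down:
col 0: [16, 8, 4] -> [16, 8, 4]  score +0 (running 0)
col 1: [0, 64, 16] -> [0, 64, 16]  score +0 (running 0)
col 2: [4, 64, 64] -> [0, 4, 128]  score +128 (running 128)
Board after move:
 16   0   0
  8  64   4
  4  16 128

Answer: 128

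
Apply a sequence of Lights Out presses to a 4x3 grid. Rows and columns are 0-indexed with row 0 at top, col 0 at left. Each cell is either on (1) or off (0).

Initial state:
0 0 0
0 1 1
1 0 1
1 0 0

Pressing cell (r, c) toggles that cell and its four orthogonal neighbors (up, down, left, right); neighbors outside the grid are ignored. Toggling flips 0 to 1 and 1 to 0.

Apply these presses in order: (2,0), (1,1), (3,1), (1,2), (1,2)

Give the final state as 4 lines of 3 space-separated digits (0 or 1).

After press 1 at (2,0):
0 0 0
1 1 1
0 1 1
0 0 0

After press 2 at (1,1):
0 1 0
0 0 0
0 0 1
0 0 0

After press 3 at (3,1):
0 1 0
0 0 0
0 1 1
1 1 1

After press 4 at (1,2):
0 1 1
0 1 1
0 1 0
1 1 1

After press 5 at (1,2):
0 1 0
0 0 0
0 1 1
1 1 1

Answer: 0 1 0
0 0 0
0 1 1
1 1 1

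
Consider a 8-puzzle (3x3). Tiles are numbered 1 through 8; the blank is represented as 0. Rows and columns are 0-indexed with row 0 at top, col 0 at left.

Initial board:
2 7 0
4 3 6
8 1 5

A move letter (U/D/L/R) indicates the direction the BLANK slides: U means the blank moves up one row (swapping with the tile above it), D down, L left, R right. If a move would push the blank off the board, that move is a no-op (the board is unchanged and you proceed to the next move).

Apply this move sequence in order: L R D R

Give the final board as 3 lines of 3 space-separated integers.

After move 1 (L):
2 0 7
4 3 6
8 1 5

After move 2 (R):
2 7 0
4 3 6
8 1 5

After move 3 (D):
2 7 6
4 3 0
8 1 5

After move 4 (R):
2 7 6
4 3 0
8 1 5

Answer: 2 7 6
4 3 0
8 1 5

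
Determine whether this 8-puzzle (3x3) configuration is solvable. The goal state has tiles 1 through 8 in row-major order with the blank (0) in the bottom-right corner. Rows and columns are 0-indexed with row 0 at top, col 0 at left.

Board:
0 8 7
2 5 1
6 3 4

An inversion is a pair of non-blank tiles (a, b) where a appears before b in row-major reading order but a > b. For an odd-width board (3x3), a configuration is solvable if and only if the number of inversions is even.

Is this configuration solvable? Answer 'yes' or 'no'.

Inversions (pairs i<j in row-major order where tile[i] > tile[j] > 0): 19
19 is odd, so the puzzle is not solvable.

Answer: no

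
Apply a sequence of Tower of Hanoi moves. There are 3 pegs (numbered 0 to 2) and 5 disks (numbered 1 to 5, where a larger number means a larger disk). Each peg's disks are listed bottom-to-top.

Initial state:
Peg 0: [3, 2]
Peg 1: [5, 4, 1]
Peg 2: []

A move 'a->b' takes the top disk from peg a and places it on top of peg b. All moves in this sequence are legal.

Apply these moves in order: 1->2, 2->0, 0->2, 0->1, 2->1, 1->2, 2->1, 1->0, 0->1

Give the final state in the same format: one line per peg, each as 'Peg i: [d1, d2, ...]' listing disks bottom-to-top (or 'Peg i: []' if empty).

After move 1 (1->2):
Peg 0: [3, 2]
Peg 1: [5, 4]
Peg 2: [1]

After move 2 (2->0):
Peg 0: [3, 2, 1]
Peg 1: [5, 4]
Peg 2: []

After move 3 (0->2):
Peg 0: [3, 2]
Peg 1: [5, 4]
Peg 2: [1]

After move 4 (0->1):
Peg 0: [3]
Peg 1: [5, 4, 2]
Peg 2: [1]

After move 5 (2->1):
Peg 0: [3]
Peg 1: [5, 4, 2, 1]
Peg 2: []

After move 6 (1->2):
Peg 0: [3]
Peg 1: [5, 4, 2]
Peg 2: [1]

After move 7 (2->1):
Peg 0: [3]
Peg 1: [5, 4, 2, 1]
Peg 2: []

After move 8 (1->0):
Peg 0: [3, 1]
Peg 1: [5, 4, 2]
Peg 2: []

After move 9 (0->1):
Peg 0: [3]
Peg 1: [5, 4, 2, 1]
Peg 2: []

Answer: Peg 0: [3]
Peg 1: [5, 4, 2, 1]
Peg 2: []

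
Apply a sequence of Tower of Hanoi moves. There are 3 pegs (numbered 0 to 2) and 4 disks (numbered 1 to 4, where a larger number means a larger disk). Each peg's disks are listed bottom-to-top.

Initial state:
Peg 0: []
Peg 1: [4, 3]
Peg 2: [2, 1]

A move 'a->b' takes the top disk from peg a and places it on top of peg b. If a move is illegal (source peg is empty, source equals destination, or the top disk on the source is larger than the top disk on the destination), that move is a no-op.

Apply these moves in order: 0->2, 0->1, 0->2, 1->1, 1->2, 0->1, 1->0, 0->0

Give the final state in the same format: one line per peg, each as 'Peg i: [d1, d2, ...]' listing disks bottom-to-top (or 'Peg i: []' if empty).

After move 1 (0->2):
Peg 0: []
Peg 1: [4, 3]
Peg 2: [2, 1]

After move 2 (0->1):
Peg 0: []
Peg 1: [4, 3]
Peg 2: [2, 1]

After move 3 (0->2):
Peg 0: []
Peg 1: [4, 3]
Peg 2: [2, 1]

After move 4 (1->1):
Peg 0: []
Peg 1: [4, 3]
Peg 2: [2, 1]

After move 5 (1->2):
Peg 0: []
Peg 1: [4, 3]
Peg 2: [2, 1]

After move 6 (0->1):
Peg 0: []
Peg 1: [4, 3]
Peg 2: [2, 1]

After move 7 (1->0):
Peg 0: [3]
Peg 1: [4]
Peg 2: [2, 1]

After move 8 (0->0):
Peg 0: [3]
Peg 1: [4]
Peg 2: [2, 1]

Answer: Peg 0: [3]
Peg 1: [4]
Peg 2: [2, 1]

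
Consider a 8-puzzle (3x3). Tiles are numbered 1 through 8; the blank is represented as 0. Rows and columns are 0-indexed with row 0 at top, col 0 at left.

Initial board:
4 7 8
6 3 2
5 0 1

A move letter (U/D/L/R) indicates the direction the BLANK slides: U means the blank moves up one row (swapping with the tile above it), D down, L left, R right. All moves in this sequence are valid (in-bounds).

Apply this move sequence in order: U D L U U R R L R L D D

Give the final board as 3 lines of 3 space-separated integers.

After move 1 (U):
4 7 8
6 0 2
5 3 1

After move 2 (D):
4 7 8
6 3 2
5 0 1

After move 3 (L):
4 7 8
6 3 2
0 5 1

After move 4 (U):
4 7 8
0 3 2
6 5 1

After move 5 (U):
0 7 8
4 3 2
6 5 1

After move 6 (R):
7 0 8
4 3 2
6 5 1

After move 7 (R):
7 8 0
4 3 2
6 5 1

After move 8 (L):
7 0 8
4 3 2
6 5 1

After move 9 (R):
7 8 0
4 3 2
6 5 1

After move 10 (L):
7 0 8
4 3 2
6 5 1

After move 11 (D):
7 3 8
4 0 2
6 5 1

After move 12 (D):
7 3 8
4 5 2
6 0 1

Answer: 7 3 8
4 5 2
6 0 1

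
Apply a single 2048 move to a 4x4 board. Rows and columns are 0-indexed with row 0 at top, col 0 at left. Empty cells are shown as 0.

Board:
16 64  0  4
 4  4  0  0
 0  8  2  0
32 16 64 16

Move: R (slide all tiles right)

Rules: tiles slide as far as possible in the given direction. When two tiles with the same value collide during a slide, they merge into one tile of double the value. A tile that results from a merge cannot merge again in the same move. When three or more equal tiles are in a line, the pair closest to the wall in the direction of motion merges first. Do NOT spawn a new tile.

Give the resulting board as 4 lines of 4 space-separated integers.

Answer:  0 16 64  4
 0  0  0  8
 0  0  8  2
32 16 64 16

Derivation:
Slide right:
row 0: [16, 64, 0, 4] -> [0, 16, 64, 4]
row 1: [4, 4, 0, 0] -> [0, 0, 0, 8]
row 2: [0, 8, 2, 0] -> [0, 0, 8, 2]
row 3: [32, 16, 64, 16] -> [32, 16, 64, 16]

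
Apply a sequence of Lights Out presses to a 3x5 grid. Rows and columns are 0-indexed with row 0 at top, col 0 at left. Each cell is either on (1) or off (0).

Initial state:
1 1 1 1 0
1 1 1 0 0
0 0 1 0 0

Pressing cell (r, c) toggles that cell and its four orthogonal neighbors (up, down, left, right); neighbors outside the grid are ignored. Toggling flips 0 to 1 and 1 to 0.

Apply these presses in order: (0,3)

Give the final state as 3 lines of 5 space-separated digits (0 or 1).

After press 1 at (0,3):
1 1 0 0 1
1 1 1 1 0
0 0 1 0 0

Answer: 1 1 0 0 1
1 1 1 1 0
0 0 1 0 0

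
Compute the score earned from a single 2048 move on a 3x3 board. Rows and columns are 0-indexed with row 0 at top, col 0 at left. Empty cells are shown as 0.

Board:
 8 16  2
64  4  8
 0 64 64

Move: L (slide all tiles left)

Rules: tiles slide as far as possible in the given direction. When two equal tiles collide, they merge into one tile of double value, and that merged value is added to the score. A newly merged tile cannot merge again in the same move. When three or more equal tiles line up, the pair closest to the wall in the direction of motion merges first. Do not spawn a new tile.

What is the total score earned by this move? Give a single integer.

Answer: 128

Derivation:
Slide left:
row 0: [8, 16, 2] -> [8, 16, 2]  score +0 (running 0)
row 1: [64, 4, 8] -> [64, 4, 8]  score +0 (running 0)
row 2: [0, 64, 64] -> [128, 0, 0]  score +128 (running 128)
Board after move:
  8  16   2
 64   4   8
128   0   0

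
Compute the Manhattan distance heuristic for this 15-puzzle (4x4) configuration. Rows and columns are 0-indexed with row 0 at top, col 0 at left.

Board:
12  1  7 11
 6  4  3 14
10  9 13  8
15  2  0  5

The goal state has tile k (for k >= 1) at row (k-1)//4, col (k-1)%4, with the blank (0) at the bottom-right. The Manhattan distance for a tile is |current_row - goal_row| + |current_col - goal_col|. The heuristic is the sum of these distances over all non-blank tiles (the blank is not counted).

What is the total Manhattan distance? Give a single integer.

Answer: 35

Derivation:
Tile 12: (0,0)->(2,3) = 5
Tile 1: (0,1)->(0,0) = 1
Tile 7: (0,2)->(1,2) = 1
Tile 11: (0,3)->(2,2) = 3
Tile 6: (1,0)->(1,1) = 1
Tile 4: (1,1)->(0,3) = 3
Tile 3: (1,2)->(0,2) = 1
Tile 14: (1,3)->(3,1) = 4
Tile 10: (2,0)->(2,1) = 1
Tile 9: (2,1)->(2,0) = 1
Tile 13: (2,2)->(3,0) = 3
Tile 8: (2,3)->(1,3) = 1
Tile 15: (3,0)->(3,2) = 2
Tile 2: (3,1)->(0,1) = 3
Tile 5: (3,3)->(1,0) = 5
Sum: 5 + 1 + 1 + 3 + 1 + 3 + 1 + 4 + 1 + 1 + 3 + 1 + 2 + 3 + 5 = 35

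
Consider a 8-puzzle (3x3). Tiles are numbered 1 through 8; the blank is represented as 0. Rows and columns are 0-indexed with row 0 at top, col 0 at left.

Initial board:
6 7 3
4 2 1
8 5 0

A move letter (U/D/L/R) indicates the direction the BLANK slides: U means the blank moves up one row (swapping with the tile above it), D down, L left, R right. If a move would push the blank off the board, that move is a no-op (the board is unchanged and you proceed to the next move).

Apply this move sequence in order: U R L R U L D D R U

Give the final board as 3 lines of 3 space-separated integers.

After move 1 (U):
6 7 3
4 2 0
8 5 1

After move 2 (R):
6 7 3
4 2 0
8 5 1

After move 3 (L):
6 7 3
4 0 2
8 5 1

After move 4 (R):
6 7 3
4 2 0
8 5 1

After move 5 (U):
6 7 0
4 2 3
8 5 1

After move 6 (L):
6 0 7
4 2 3
8 5 1

After move 7 (D):
6 2 7
4 0 3
8 5 1

After move 8 (D):
6 2 7
4 5 3
8 0 1

After move 9 (R):
6 2 7
4 5 3
8 1 0

After move 10 (U):
6 2 7
4 5 0
8 1 3

Answer: 6 2 7
4 5 0
8 1 3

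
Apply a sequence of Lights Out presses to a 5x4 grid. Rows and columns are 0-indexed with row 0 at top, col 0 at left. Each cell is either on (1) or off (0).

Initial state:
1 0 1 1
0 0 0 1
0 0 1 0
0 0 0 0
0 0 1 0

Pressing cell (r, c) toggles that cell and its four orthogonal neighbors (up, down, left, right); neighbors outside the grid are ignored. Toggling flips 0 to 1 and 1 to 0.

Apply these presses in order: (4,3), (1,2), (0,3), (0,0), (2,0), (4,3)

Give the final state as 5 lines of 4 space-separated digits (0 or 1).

After press 1 at (4,3):
1 0 1 1
0 0 0 1
0 0 1 0
0 0 0 1
0 0 0 1

After press 2 at (1,2):
1 0 0 1
0 1 1 0
0 0 0 0
0 0 0 1
0 0 0 1

After press 3 at (0,3):
1 0 1 0
0 1 1 1
0 0 0 0
0 0 0 1
0 0 0 1

After press 4 at (0,0):
0 1 1 0
1 1 1 1
0 0 0 0
0 0 0 1
0 0 0 1

After press 5 at (2,0):
0 1 1 0
0 1 1 1
1 1 0 0
1 0 0 1
0 0 0 1

After press 6 at (4,3):
0 1 1 0
0 1 1 1
1 1 0 0
1 0 0 0
0 0 1 0

Answer: 0 1 1 0
0 1 1 1
1 1 0 0
1 0 0 0
0 0 1 0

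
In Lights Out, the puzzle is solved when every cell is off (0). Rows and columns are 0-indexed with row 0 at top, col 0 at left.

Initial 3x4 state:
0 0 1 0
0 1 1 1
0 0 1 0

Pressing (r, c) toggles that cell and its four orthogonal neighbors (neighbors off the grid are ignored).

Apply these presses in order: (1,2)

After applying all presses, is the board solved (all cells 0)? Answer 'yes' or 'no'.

Answer: yes

Derivation:
After press 1 at (1,2):
0 0 0 0
0 0 0 0
0 0 0 0

Lights still on: 0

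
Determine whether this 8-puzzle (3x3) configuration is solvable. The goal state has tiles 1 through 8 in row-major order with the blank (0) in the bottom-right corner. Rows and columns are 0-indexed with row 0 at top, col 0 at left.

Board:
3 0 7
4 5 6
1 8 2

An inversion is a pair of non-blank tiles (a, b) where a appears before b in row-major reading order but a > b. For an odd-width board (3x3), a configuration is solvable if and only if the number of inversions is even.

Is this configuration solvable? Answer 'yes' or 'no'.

Inversions (pairs i<j in row-major order where tile[i] > tile[j] > 0): 14
14 is even, so the puzzle is solvable.

Answer: yes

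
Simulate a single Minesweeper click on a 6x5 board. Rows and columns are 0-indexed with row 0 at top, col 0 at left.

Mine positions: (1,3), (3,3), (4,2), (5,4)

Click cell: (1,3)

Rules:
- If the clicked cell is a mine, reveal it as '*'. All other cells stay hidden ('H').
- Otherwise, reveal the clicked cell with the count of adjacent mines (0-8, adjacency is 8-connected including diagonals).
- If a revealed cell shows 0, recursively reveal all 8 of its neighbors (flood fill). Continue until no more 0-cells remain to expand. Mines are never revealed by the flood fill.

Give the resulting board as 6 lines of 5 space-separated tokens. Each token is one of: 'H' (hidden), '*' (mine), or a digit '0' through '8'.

H H H H H
H H H * H
H H H H H
H H H H H
H H H H H
H H H H H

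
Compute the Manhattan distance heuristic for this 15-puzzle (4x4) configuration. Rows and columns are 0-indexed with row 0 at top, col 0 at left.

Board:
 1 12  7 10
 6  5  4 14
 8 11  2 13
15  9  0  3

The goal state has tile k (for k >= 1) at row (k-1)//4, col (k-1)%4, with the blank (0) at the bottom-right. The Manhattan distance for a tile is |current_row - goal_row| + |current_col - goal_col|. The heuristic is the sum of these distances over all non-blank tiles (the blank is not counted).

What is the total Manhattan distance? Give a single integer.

Answer: 37

Derivation:
Tile 1: at (0,0), goal (0,0), distance |0-0|+|0-0| = 0
Tile 12: at (0,1), goal (2,3), distance |0-2|+|1-3| = 4
Tile 7: at (0,2), goal (1,2), distance |0-1|+|2-2| = 1
Tile 10: at (0,3), goal (2,1), distance |0-2|+|3-1| = 4
Tile 6: at (1,0), goal (1,1), distance |1-1|+|0-1| = 1
Tile 5: at (1,1), goal (1,0), distance |1-1|+|1-0| = 1
Tile 4: at (1,2), goal (0,3), distance |1-0|+|2-3| = 2
Tile 14: at (1,3), goal (3,1), distance |1-3|+|3-1| = 4
Tile 8: at (2,0), goal (1,3), distance |2-1|+|0-3| = 4
Tile 11: at (2,1), goal (2,2), distance |2-2|+|1-2| = 1
Tile 2: at (2,2), goal (0,1), distance |2-0|+|2-1| = 3
Tile 13: at (2,3), goal (3,0), distance |2-3|+|3-0| = 4
Tile 15: at (3,0), goal (3,2), distance |3-3|+|0-2| = 2
Tile 9: at (3,1), goal (2,0), distance |3-2|+|1-0| = 2
Tile 3: at (3,3), goal (0,2), distance |3-0|+|3-2| = 4
Sum: 0 + 4 + 1 + 4 + 1 + 1 + 2 + 4 + 4 + 1 + 3 + 4 + 2 + 2 + 4 = 37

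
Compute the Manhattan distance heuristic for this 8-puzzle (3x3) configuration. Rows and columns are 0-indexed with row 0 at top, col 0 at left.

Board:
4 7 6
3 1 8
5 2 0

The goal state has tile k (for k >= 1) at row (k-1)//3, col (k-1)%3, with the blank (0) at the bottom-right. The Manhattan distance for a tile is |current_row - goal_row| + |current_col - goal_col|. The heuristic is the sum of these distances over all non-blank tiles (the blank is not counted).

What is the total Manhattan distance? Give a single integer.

Answer: 16

Derivation:
Tile 4: at (0,0), goal (1,0), distance |0-1|+|0-0| = 1
Tile 7: at (0,1), goal (2,0), distance |0-2|+|1-0| = 3
Tile 6: at (0,2), goal (1,2), distance |0-1|+|2-2| = 1
Tile 3: at (1,0), goal (0,2), distance |1-0|+|0-2| = 3
Tile 1: at (1,1), goal (0,0), distance |1-0|+|1-0| = 2
Tile 8: at (1,2), goal (2,1), distance |1-2|+|2-1| = 2
Tile 5: at (2,0), goal (1,1), distance |2-1|+|0-1| = 2
Tile 2: at (2,1), goal (0,1), distance |2-0|+|1-1| = 2
Sum: 1 + 3 + 1 + 3 + 2 + 2 + 2 + 2 = 16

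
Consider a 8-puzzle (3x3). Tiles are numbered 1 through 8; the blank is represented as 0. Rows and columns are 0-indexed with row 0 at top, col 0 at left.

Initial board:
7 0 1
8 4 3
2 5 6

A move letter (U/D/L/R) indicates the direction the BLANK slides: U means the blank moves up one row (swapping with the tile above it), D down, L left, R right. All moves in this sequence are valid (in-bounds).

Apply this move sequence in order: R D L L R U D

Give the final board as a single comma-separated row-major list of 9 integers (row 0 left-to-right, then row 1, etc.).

After move 1 (R):
7 1 0
8 4 3
2 5 6

After move 2 (D):
7 1 3
8 4 0
2 5 6

After move 3 (L):
7 1 3
8 0 4
2 5 6

After move 4 (L):
7 1 3
0 8 4
2 5 6

After move 5 (R):
7 1 3
8 0 4
2 5 6

After move 6 (U):
7 0 3
8 1 4
2 5 6

After move 7 (D):
7 1 3
8 0 4
2 5 6

Answer: 7, 1, 3, 8, 0, 4, 2, 5, 6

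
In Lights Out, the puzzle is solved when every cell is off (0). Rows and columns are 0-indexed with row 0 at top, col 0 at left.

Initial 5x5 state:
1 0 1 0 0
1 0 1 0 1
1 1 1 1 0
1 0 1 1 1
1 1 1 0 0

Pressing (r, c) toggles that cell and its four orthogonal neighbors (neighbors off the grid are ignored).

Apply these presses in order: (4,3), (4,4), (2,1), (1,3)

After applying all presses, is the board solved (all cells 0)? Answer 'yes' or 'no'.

Answer: no

Derivation:
After press 1 at (4,3):
1 0 1 0 0
1 0 1 0 1
1 1 1 1 0
1 0 1 0 1
1 1 0 1 1

After press 2 at (4,4):
1 0 1 0 0
1 0 1 0 1
1 1 1 1 0
1 0 1 0 0
1 1 0 0 0

After press 3 at (2,1):
1 0 1 0 0
1 1 1 0 1
0 0 0 1 0
1 1 1 0 0
1 1 0 0 0

After press 4 at (1,3):
1 0 1 1 0
1 1 0 1 0
0 0 0 0 0
1 1 1 0 0
1 1 0 0 0

Lights still on: 11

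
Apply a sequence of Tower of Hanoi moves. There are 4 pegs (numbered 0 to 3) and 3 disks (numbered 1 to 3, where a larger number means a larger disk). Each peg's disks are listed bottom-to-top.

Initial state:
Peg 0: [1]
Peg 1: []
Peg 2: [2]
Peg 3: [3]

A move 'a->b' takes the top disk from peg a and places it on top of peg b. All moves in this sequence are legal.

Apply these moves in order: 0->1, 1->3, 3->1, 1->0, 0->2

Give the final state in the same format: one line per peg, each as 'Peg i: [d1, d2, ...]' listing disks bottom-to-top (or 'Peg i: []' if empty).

After move 1 (0->1):
Peg 0: []
Peg 1: [1]
Peg 2: [2]
Peg 3: [3]

After move 2 (1->3):
Peg 0: []
Peg 1: []
Peg 2: [2]
Peg 3: [3, 1]

After move 3 (3->1):
Peg 0: []
Peg 1: [1]
Peg 2: [2]
Peg 3: [3]

After move 4 (1->0):
Peg 0: [1]
Peg 1: []
Peg 2: [2]
Peg 3: [3]

After move 5 (0->2):
Peg 0: []
Peg 1: []
Peg 2: [2, 1]
Peg 3: [3]

Answer: Peg 0: []
Peg 1: []
Peg 2: [2, 1]
Peg 3: [3]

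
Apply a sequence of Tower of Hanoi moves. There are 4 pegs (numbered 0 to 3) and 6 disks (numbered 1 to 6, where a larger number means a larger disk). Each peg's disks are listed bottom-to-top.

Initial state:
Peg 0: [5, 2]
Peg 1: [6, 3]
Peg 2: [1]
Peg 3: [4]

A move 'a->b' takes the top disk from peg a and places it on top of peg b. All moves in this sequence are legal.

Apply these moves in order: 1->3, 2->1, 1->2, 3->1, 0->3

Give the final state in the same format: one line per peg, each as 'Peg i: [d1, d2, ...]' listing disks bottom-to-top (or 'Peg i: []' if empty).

After move 1 (1->3):
Peg 0: [5, 2]
Peg 1: [6]
Peg 2: [1]
Peg 3: [4, 3]

After move 2 (2->1):
Peg 0: [5, 2]
Peg 1: [6, 1]
Peg 2: []
Peg 3: [4, 3]

After move 3 (1->2):
Peg 0: [5, 2]
Peg 1: [6]
Peg 2: [1]
Peg 3: [4, 3]

After move 4 (3->1):
Peg 0: [5, 2]
Peg 1: [6, 3]
Peg 2: [1]
Peg 3: [4]

After move 5 (0->3):
Peg 0: [5]
Peg 1: [6, 3]
Peg 2: [1]
Peg 3: [4, 2]

Answer: Peg 0: [5]
Peg 1: [6, 3]
Peg 2: [1]
Peg 3: [4, 2]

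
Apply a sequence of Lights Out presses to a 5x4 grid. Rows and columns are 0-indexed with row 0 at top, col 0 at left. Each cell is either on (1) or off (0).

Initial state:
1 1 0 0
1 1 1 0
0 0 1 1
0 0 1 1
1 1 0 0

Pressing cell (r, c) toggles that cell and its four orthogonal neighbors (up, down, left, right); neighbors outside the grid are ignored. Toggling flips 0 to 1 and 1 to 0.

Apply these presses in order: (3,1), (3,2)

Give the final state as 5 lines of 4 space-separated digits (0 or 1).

Answer: 1 1 0 0
1 1 1 0
0 1 0 1
1 0 1 0
1 0 1 0

Derivation:
After press 1 at (3,1):
1 1 0 0
1 1 1 0
0 1 1 1
1 1 0 1
1 0 0 0

After press 2 at (3,2):
1 1 0 0
1 1 1 0
0 1 0 1
1 0 1 0
1 0 1 0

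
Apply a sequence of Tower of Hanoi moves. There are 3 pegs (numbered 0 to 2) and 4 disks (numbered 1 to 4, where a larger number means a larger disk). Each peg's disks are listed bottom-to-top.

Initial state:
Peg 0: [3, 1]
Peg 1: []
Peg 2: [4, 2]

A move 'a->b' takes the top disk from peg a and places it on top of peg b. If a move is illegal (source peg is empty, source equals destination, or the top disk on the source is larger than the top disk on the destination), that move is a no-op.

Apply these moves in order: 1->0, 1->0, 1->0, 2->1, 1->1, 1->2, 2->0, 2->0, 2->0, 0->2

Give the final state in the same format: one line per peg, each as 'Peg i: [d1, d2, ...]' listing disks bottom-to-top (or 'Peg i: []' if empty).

Answer: Peg 0: [3]
Peg 1: []
Peg 2: [4, 2, 1]

Derivation:
After move 1 (1->0):
Peg 0: [3, 1]
Peg 1: []
Peg 2: [4, 2]

After move 2 (1->0):
Peg 0: [3, 1]
Peg 1: []
Peg 2: [4, 2]

After move 3 (1->0):
Peg 0: [3, 1]
Peg 1: []
Peg 2: [4, 2]

After move 4 (2->1):
Peg 0: [3, 1]
Peg 1: [2]
Peg 2: [4]

After move 5 (1->1):
Peg 0: [3, 1]
Peg 1: [2]
Peg 2: [4]

After move 6 (1->2):
Peg 0: [3, 1]
Peg 1: []
Peg 2: [4, 2]

After move 7 (2->0):
Peg 0: [3, 1]
Peg 1: []
Peg 2: [4, 2]

After move 8 (2->0):
Peg 0: [3, 1]
Peg 1: []
Peg 2: [4, 2]

After move 9 (2->0):
Peg 0: [3, 1]
Peg 1: []
Peg 2: [4, 2]

After move 10 (0->2):
Peg 0: [3]
Peg 1: []
Peg 2: [4, 2, 1]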